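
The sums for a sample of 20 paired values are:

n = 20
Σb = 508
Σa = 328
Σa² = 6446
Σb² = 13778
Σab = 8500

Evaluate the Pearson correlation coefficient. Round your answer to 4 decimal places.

0.1747

r = (nΣab − ΣaΣb) / √[(nΣa² − (Σa)²)(nΣb² − (Σb)²)]
Numerator: 20×8500 − 328×508 = 3376
Denominator: √[(128920 − 107584)(275560 − 258064)] = √[21336 × 17496] = 19320.8348
r = 3376 / 19320.8348 ≈ 0.1747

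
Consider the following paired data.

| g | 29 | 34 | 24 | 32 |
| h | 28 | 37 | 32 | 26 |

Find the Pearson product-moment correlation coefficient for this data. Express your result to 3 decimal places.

n = 4, Σg = 119, Σh = 123, Σg² = 3597, Σh² = 3853, Σgh = 3670
nΣgh − ΣgΣh = 14680 − 14637 = 43
nΣg² − (Σg)² = 14388 − 14161 = 227; nΣh² − (Σh)² = 15412 − 15129 = 283
r = 43 / √(227 × 283) = 43 / 253.4581 ≈ 0.170

0.170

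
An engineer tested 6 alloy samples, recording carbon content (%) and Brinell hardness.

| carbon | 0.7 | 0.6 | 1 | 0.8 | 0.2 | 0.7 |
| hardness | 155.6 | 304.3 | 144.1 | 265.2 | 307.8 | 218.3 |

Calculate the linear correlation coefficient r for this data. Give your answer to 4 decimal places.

n = 6, Σx = 4, Σy = 1395.3, Σx² = 3.02, Σy² = 350301.43, Σxy = 862.13
nΣxy − ΣxΣy = 5172.78 − 5581.2 = -408.42
nΣx² − (Σx)² = 18.12 − 16 = 2.12; nΣy² − (Σy)² = 2101808.58 − 1946862.09 = 154946.49
r = -408.42 / √(2.12 × 154946.49) = -408.42 / 573.1375 ≈ -0.7126

-0.7126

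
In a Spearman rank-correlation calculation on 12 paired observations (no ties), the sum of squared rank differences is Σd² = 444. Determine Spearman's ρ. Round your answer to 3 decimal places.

ρ = 1 − 6Σd² / [n(n²−1)] = 1 − 6×444 / (12×143)
  = 1 − 2664/1716 = 1 − 1.5524 ≈ -0.552

-0.552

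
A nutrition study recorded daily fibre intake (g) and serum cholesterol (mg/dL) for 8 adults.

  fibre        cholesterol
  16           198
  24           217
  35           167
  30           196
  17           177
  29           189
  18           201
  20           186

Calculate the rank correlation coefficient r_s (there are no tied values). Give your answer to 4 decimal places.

Rank fibre: 1, 5, 8, 7, 2, 6, 3, 4
Rank cholesterol: 6, 8, 1, 5, 2, 4, 7, 3
d = rank(fibre) − rank(cholesterol): -5, -3, 7, 2, 0, 2, -4, 1; Σd² = 108
ρ = 1 − 6Σd² / [n(n²−1)] = 1 − 6×108 / (8×63) = 1 − 648/504 ≈ -0.2857

-0.2857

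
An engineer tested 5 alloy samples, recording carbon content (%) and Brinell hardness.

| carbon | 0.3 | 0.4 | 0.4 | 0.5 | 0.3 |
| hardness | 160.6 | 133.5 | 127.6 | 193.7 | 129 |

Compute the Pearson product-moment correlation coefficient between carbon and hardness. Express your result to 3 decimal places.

n = 5, Σx = 1.9, Σy = 744.4, Σx² = 0.75, Σy² = 114057.06, Σxy = 288.17
nΣxy − ΣxΣy = 1440.85 − 1414.36 = 26.49
nΣx² − (Σx)² = 3.75 − 3.61 = 0.14; nΣy² − (Σy)² = 570285.3 − 554131.36 = 16153.94
r = 26.49 / √(0.14 × 16153.94) = 26.49 / 47.5558 ≈ 0.557

0.557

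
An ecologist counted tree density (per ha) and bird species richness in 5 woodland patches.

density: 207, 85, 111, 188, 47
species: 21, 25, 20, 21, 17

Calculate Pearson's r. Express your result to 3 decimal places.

n = 5, Σx = 638, Σy = 104, Σx² = 99948, Σy² = 2196, Σxy = 13439
nΣxy − ΣxΣy = 67195 − 66352 = 843
nΣx² − (Σx)² = 499740 − 407044 = 92696; nΣy² − (Σy)² = 10980 − 10816 = 164
r = 843 / √(92696 × 164) = 843 / 3898.9927 ≈ 0.216

0.216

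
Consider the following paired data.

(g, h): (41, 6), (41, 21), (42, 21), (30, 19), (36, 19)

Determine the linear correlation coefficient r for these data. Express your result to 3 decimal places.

-0.195

n = 5, Σg = 190, Σh = 86, Σg² = 7322, Σh² = 1640, Σgh = 3243
nΣgh − ΣgΣh = 16215 − 16340 = -125
nΣg² − (Σg)² = 36610 − 36100 = 510; nΣh² − (Σh)² = 8200 − 7396 = 804
r = -125 / √(510 × 804) = -125 / 640.3437 ≈ -0.195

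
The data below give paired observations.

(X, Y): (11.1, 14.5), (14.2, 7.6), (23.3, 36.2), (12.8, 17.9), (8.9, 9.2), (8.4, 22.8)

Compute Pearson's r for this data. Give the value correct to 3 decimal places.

n = 6, ΣX = 78.7, ΣY = 108.2, ΣX² = 1181.35, ΣY² = 2503.34, ΣXY = 1614.85
nΣXY − ΣXΣY = 9689.1 − 8515.34 = 1173.76
nΣX² − (ΣX)² = 7088.1 − 6193.69 = 894.41; nΣY² − (ΣY)² = 15020.04 − 11707.24 = 3312.8
r = 1173.76 / √(894.41 × 3312.8) = 1173.76 / 1721.3371 ≈ 0.682

0.682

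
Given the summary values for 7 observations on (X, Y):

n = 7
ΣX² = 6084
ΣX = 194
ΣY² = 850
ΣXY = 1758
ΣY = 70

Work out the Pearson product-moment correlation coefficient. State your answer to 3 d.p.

-0.559

r = (nΣXY − ΣXΣY) / √[(nΣX² − (ΣX)²)(nΣY² − (ΣY)²)]
Numerator: 7×1758 − 194×70 = -1274
Denominator: √[(42588 − 37636)(5950 − 4900)] = √[4952 × 1050] = 2280.2631
r = -1274 / 2280.2631 ≈ -0.559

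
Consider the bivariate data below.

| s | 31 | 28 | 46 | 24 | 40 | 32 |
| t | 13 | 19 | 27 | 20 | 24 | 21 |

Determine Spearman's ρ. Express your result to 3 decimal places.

Rank s: 3, 2, 6, 1, 5, 4
Rank t: 1, 2, 6, 3, 5, 4
d = rank(s) − rank(t): 2, 0, 0, -2, 0, 0; Σd² = 8
ρ = 1 − 6Σd² / [n(n²−1)] = 1 − 6×8 / (6×35) = 1 − 48/210 ≈ 0.771

0.771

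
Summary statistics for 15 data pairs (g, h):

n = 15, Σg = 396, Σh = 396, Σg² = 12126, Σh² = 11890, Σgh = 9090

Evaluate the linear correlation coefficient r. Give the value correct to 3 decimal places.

-0.881

r = (nΣgh − ΣgΣh) / √[(nΣg² − (Σg)²)(nΣh² − (Σh)²)]
Numerator: 15×9090 − 396×396 = -20466
Denominator: √[(181890 − 156816)(178350 − 156816)] = √[25074 × 21534] = 23236.6847
r = -20466 / 23236.6847 ≈ -0.881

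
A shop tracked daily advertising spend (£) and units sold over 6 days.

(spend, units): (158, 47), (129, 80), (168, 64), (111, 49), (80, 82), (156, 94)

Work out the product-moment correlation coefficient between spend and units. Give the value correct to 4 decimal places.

-0.1380

n = 6, Σx = 802, Σy = 416, Σx² = 112886, Σy² = 30666, Σxy = 55161
nΣxy − ΣxΣy = 330966 − 333632 = -2666
nΣx² − (Σx)² = 677316 − 643204 = 34112; nΣy² − (Σy)² = 183996 − 173056 = 10940
r = -2666 / √(34112 × 10940) = -2666 / 19318.0040 ≈ -0.1380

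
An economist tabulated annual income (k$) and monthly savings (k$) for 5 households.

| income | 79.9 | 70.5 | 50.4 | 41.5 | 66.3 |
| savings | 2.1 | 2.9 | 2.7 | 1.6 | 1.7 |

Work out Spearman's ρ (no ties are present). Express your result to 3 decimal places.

0.500

Rank income: 5, 4, 2, 1, 3
Rank savings: 3, 5, 4, 1, 2
d = rank(income) − rank(savings): 2, -1, -2, 0, 1; Σd² = 10
ρ = 1 − 6Σd² / [n(n²−1)] = 1 − 6×10 / (5×24) = 1 − 60/120 ≈ 0.500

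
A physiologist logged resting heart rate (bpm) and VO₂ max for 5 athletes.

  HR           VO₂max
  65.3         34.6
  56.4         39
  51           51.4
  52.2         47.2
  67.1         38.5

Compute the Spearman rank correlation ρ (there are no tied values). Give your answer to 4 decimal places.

Rank HR: 4, 3, 1, 2, 5
Rank VO₂max: 1, 3, 5, 4, 2
d = rank(HR) − rank(VO₂max): 3, 0, -4, -2, 3; Σd² = 38
ρ = 1 − 6Σd² / [n(n²−1)] = 1 − 6×38 / (5×24) = 1 − 228/120 ≈ -0.9000

-0.9000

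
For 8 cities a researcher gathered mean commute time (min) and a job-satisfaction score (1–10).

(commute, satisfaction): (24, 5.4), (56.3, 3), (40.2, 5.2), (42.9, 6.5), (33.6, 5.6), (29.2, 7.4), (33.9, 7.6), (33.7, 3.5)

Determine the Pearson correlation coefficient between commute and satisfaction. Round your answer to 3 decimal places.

n = 8, Σx = 293.8, Σy = 44.2, Σx² = 11468.64, Σy² = 263.58, Σxy = 1566.22
nΣxy − ΣxΣy = 12529.76 − 12985.96 = -456.2
nΣx² − (Σx)² = 91749.12 − 86318.44 = 5430.68; nΣy² − (Σy)² = 2108.64 − 1953.64 = 155
r = -456.2 / √(5430.68 × 155) = -456.2 / 917.4723 ≈ -0.497

-0.497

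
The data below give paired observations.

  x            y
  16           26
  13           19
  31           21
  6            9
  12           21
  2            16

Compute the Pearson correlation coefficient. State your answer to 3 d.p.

0.550

n = 6, Σx = 80, Σy = 112, Σx² = 1570, Σy² = 2256, Σxy = 1652
nΣxy − ΣxΣy = 9912 − 8960 = 952
nΣx² − (Σx)² = 9420 − 6400 = 3020; nΣy² − (Σy)² = 13536 − 12544 = 992
r = 952 / √(3020 × 992) = 952 / 1730.8495 ≈ 0.550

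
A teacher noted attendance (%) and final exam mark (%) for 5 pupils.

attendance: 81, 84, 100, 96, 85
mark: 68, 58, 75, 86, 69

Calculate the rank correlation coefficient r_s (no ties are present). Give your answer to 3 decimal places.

Rank attendance: 1, 2, 5, 4, 3
Rank mark: 2, 1, 4, 5, 3
d = rank(attendance) − rank(mark): -1, 1, 1, -1, 0; Σd² = 4
ρ = 1 − 6Σd² / [n(n²−1)] = 1 − 6×4 / (5×24) = 1 − 24/120 ≈ 0.800

0.800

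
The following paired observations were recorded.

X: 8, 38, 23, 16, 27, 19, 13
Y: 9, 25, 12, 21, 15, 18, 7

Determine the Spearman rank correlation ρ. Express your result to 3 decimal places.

Rank X: 1, 7, 5, 3, 6, 4, 2
Rank Y: 2, 7, 3, 6, 4, 5, 1
d = rank(X) − rank(Y): -1, 0, 2, -3, 2, -1, 1; Σd² = 20
ρ = 1 − 6Σd² / [n(n²−1)] = 1 − 6×20 / (7×48) = 1 − 120/336 ≈ 0.643

0.643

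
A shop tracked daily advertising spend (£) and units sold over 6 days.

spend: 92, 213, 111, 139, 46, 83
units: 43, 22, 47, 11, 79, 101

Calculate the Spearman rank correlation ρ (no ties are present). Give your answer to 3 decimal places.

Rank spend: 3, 6, 4, 5, 1, 2
Rank units: 3, 2, 4, 1, 5, 6
d = rank(spend) − rank(units): 0, 4, 0, 4, -4, -4; Σd² = 64
ρ = 1 − 6Σd² / [n(n²−1)] = 1 − 6×64 / (6×35) = 1 − 384/210 ≈ -0.829

-0.829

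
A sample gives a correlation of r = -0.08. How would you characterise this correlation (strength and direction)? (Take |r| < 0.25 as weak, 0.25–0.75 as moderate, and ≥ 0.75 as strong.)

r = -0.08 < 0 so the relationship is negative.
|r| = 0.08, which falls in the weak range.

weak negative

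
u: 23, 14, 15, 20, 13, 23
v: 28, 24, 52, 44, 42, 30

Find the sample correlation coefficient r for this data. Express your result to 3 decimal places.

-0.337

n = 6, Σu = 108, Σv = 220, Σu² = 2048, Σv² = 8664, Σuv = 3876
nΣuv − ΣuΣv = 23256 − 23760 = -504
nΣu² − (Σu)² = 12288 − 11664 = 624; nΣv² − (Σv)² = 51984 − 48400 = 3584
r = -504 / √(624 × 3584) = -504 / 1495.4651 ≈ -0.337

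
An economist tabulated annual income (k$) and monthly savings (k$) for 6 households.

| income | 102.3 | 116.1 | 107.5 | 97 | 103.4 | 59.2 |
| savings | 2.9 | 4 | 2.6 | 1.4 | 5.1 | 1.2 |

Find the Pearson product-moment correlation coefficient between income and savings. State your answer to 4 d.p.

0.6462

n = 6, Σx = 585.5, Σy = 17.2, Σx² = 59105.95, Σy² = 60.58, Σxy = 1774.75
nΣxy − ΣxΣy = 10648.5 − 10070.6 = 577.9
nΣx² − (Σx)² = 354635.7 − 342810.25 = 11825.45; nΣy² − (Σy)² = 363.48 − 295.84 = 67.64
r = 577.9 / √(11825.45 × 67.64) = 577.9 / 894.3564 ≈ 0.6462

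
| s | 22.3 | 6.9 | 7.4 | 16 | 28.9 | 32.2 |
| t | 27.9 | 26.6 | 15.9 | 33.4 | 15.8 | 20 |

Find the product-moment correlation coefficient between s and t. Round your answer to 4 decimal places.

n = 6, Σs = 113.7, Σt = 139.6, Σs² = 2727.71, Σt² = 3503.98, Σst = 2558.39
nΣst − ΣsΣt = 15350.34 − 15872.52 = -522.18
nΣs² − (Σs)² = 16366.26 − 12927.69 = 3438.57; nΣt² − (Σt)² = 21023.88 − 19488.16 = 1535.72
r = -522.18 / √(3438.57 × 1535.72) = -522.18 / 2297.9732 ≈ -0.2272

-0.2272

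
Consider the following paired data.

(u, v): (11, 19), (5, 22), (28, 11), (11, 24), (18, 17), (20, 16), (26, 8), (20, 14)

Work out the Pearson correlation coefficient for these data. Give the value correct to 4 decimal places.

-0.9140

n = 8, Σu = 139, Σv = 131, Σu² = 2851, Σv² = 2347, Σuv = 2005
nΣuv − ΣuΣv = 16040 − 18209 = -2169
nΣu² − (Σu)² = 22808 − 19321 = 3487; nΣv² − (Σv)² = 18776 − 17161 = 1615
r = -2169 / √(3487 × 1615) = -2169 / 2373.0792 ≈ -0.9140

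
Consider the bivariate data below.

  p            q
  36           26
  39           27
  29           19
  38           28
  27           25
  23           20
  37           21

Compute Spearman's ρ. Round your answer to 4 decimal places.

0.7143

Rank p: 4, 7, 3, 6, 2, 1, 5
Rank q: 5, 6, 1, 7, 4, 2, 3
d = rank(p) − rank(q): -1, 1, 2, -1, -2, -1, 2; Σd² = 16
ρ = 1 − 6Σd² / [n(n²−1)] = 1 − 6×16 / (7×48) = 1 − 96/336 ≈ 0.7143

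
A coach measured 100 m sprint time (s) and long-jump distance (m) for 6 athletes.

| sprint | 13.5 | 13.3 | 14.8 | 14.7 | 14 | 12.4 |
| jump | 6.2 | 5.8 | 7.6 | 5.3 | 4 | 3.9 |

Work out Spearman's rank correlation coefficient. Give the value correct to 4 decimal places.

Rank sprint: 3, 2, 6, 5, 4, 1
Rank jump: 5, 4, 6, 3, 2, 1
d = rank(sprint) − rank(jump): -2, -2, 0, 2, 2, 0; Σd² = 16
ρ = 1 − 6Σd² / [n(n²−1)] = 1 − 6×16 / (6×35) = 1 − 96/210 ≈ 0.5429

0.5429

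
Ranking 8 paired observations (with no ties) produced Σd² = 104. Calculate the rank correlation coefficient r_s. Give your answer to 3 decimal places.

ρ = 1 − 6Σd² / [n(n²−1)] = 1 − 6×104 / (8×63)
  = 1 − 624/504 = 1 − 1.2381 ≈ -0.238

-0.238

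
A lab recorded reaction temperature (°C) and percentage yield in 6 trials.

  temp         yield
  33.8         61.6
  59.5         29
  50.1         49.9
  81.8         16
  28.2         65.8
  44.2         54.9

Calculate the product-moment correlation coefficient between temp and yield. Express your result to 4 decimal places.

n = 6, Σx = 297.6, Σy = 277.2, Σx² = 16632.82, Σy² = 14725.22, Σxy = 11898.51
nΣxy − ΣxΣy = 71391.06 − 82494.72 = -11103.66
nΣx² − (Σx)² = 99796.92 − 88565.76 = 11231.16; nΣy² − (Σy)² = 88351.32 − 76839.84 = 11511.48
r = -11103.66 / √(11231.16 × 11511.48) = -11103.66 / 11370.4562 ≈ -0.9765

-0.9765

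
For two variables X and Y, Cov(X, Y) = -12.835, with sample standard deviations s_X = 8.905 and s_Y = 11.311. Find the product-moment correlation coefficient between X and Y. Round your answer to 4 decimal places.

r = Cov(X,Y) / (s_X · s_Y) = -12.835 / (8.905 × 11.311)
  = -12.835 / 100.7245 ≈ -0.1274

-0.1274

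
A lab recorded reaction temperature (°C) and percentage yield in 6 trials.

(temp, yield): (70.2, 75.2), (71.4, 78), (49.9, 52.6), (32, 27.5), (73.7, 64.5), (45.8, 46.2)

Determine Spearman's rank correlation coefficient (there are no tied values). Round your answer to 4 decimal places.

Rank temp: 4, 5, 3, 1, 6, 2
Rank yield: 5, 6, 3, 1, 4, 2
d = rank(temp) − rank(yield): -1, -1, 0, 0, 2, 0; Σd² = 6
ρ = 1 − 6Σd² / [n(n²−1)] = 1 − 6×6 / (6×35) = 1 − 36/210 ≈ 0.8286

0.8286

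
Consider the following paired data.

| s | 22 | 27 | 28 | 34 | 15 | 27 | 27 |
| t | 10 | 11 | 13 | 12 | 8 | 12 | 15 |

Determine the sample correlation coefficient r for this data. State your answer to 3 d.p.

0.702

n = 7, Σs = 180, Σt = 81, Σs² = 4836, Σt² = 967, Σst = 2138
nΣst − ΣsΣt = 14966 − 14580 = 386
nΣs² − (Σs)² = 33852 − 32400 = 1452; nΣt² − (Σt)² = 6769 − 6561 = 208
r = 386 / √(1452 × 208) = 386 / 549.5598 ≈ 0.702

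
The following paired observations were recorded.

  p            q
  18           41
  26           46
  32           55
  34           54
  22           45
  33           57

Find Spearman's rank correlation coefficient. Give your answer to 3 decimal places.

Rank p: 1, 3, 4, 6, 2, 5
Rank q: 1, 3, 5, 4, 2, 6
d = rank(p) − rank(q): 0, 0, -1, 2, 0, -1; Σd² = 6
ρ = 1 − 6Σd² / [n(n²−1)] = 1 − 6×6 / (6×35) = 1 − 36/210 ≈ 0.829

0.829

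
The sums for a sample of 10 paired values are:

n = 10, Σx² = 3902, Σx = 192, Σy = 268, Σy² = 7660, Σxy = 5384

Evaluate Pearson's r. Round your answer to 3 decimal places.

0.743

r = (nΣxy − ΣxΣy) / √[(nΣx² − (Σx)²)(nΣy² − (Σy)²)]
Numerator: 10×5384 − 192×268 = 2384
Denominator: √[(39020 − 36864)(76600 − 71824)] = √[2156 × 4776] = 3208.9026
r = 2384 / 3208.9026 ≈ 0.743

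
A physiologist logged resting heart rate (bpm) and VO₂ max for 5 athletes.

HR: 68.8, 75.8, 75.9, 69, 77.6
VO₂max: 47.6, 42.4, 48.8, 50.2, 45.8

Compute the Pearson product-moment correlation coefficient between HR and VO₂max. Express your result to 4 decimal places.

-0.5620

n = 5, Σx = 367.1, Σy = 234.8, Σx² = 27022.65, Σy² = 11062.64, Σxy = 17210.6
nΣxy − ΣxΣy = 86053 − 86195.08 = -142.08
nΣx² − (Σx)² = 135113.25 − 134762.41 = 350.84; nΣy² − (Σy)² = 55313.2 − 55131.04 = 182.16
r = -142.08 / √(350.84 × 182.16) = -142.08 / 252.8023 ≈ -0.5620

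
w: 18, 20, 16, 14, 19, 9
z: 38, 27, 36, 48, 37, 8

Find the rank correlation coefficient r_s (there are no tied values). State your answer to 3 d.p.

0.029

Rank w: 4, 6, 3, 2, 5, 1
Rank z: 5, 2, 3, 6, 4, 1
d = rank(w) − rank(z): -1, 4, 0, -4, 1, 0; Σd² = 34
ρ = 1 − 6Σd² / [n(n²−1)] = 1 − 6×34 / (6×35) = 1 − 204/210 ≈ 0.029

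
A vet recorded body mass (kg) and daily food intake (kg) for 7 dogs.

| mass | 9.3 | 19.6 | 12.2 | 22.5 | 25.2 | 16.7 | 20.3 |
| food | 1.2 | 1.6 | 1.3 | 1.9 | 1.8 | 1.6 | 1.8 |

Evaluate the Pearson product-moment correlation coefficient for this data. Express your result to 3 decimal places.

0.946

n = 7, Σx = 125.8, Σy = 11.2, Σx² = 2451.76, Σy² = 18.34, Σxy = 209.75
nΣxy − ΣxΣy = 1468.25 − 1408.96 = 59.29
nΣx² − (Σx)² = 17162.32 − 15825.64 = 1336.68; nΣy² − (Σy)² = 128.38 − 125.44 = 2.94
r = 59.29 / √(1336.68 × 2.94) = 59.29 / 62.6884 ≈ 0.946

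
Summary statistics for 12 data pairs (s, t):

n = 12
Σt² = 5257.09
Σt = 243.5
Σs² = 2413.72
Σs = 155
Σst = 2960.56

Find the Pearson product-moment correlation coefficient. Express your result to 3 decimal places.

r = (nΣst − ΣsΣt) / √[(nΣs² − (Σs)²)(nΣt² − (Σt)²)]
Numerator: 12×2960.56 − 155×243.5 = -2215.78
Denominator: √[(28964.64 − 24025)(63085.08 − 59292.25)] = √[4939.64 × 3792.83] = 4328.4194
r = -2215.78 / 4328.4194 ≈ -0.512

-0.512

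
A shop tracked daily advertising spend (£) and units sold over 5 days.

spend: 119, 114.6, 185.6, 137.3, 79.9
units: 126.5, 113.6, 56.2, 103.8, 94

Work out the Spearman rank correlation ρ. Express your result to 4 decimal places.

Rank spend: 3, 2, 5, 4, 1
Rank units: 5, 4, 1, 3, 2
d = rank(spend) − rank(units): -2, -2, 4, 1, -1; Σd² = 26
ρ = 1 − 6Σd² / [n(n²−1)] = 1 − 6×26 / (5×24) = 1 − 156/120 ≈ -0.3000

-0.3000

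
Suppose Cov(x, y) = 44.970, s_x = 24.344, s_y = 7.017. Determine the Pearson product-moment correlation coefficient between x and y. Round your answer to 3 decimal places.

r = Cov(x,y) / (s_x · s_y) = 44.970 / (24.344 × 7.017)
  = 44.970 / 170.8218 ≈ 0.263

0.263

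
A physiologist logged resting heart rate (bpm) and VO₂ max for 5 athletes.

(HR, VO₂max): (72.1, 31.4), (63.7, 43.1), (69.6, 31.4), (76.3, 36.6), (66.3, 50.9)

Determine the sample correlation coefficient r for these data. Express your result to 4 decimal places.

-0.5993

n = 5, Σx = 348, Σy = 193.4, Σx² = 24317.64, Σy² = 7759.9, Σxy = 13362.1
nΣxy − ΣxΣy = 66810.5 − 67303.2 = -492.7
nΣx² − (Σx)² = 121588.2 − 121104 = 484.2; nΣy² − (Σy)² = 38799.5 − 37403.56 = 1395.94
r = -492.7 / √(484.2 × 1395.94) = -492.7 / 822.1400 ≈ -0.5993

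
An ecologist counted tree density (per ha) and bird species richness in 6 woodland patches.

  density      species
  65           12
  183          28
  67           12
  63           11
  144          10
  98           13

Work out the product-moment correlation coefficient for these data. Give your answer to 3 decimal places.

n = 6, Σx = 620, Σy = 86, Σx² = 76512, Σy² = 1462, Σxy = 10115
nΣxy − ΣxΣy = 60690 − 53320 = 7370
nΣx² − (Σx)² = 459072 − 384400 = 74672; nΣy² − (Σy)² = 8772 − 7396 = 1376
r = 7370 / √(74672 × 1376) = 7370 / 10136.5020 ≈ 0.727

0.727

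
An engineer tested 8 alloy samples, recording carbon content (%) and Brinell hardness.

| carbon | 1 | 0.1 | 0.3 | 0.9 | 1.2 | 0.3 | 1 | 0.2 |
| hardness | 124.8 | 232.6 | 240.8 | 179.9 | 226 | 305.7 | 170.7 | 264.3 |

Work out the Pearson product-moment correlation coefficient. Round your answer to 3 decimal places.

-0.690

n = 8, Σx = 5, Σy = 1744.8, Σx² = 4.48, Σy² = 403547.92, Σxy = 968.68
nΣxy − ΣxΣy = 7749.44 − 8724 = -974.56
nΣx² − (Σx)² = 35.84 − 25 = 10.84; nΣy² − (Σy)² = 3228383.36 − 3044327.04 = 184056.32
r = -974.56 / √(10.84 × 184056.32) = -974.56 / 1412.5050 ≈ -0.690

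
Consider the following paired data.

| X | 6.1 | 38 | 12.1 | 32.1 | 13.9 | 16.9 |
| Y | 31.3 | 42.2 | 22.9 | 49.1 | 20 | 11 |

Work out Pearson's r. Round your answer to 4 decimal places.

0.6834

n = 6, ΣX = 119.1, ΣY = 176.5, ΣX² = 3136.85, ΣY² = 6216.75, ΣXY = 4111.63
nΣXY − ΣXΣY = 24669.78 − 21021.15 = 3648.63
nΣX² − (ΣX)² = 18821.1 − 14184.81 = 4636.29; nΣY² − (ΣY)² = 37300.5 − 31152.25 = 6148.25
r = 3648.63 / √(4636.29 × 6148.25) = 3648.63 / 5339.0140 ≈ 0.6834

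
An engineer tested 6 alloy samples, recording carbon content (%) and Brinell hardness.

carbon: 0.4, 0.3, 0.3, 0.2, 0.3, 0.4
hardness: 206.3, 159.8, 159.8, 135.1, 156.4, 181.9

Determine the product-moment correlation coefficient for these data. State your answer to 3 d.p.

0.939

n = 6, Σx = 1.9, Σy = 999.3, Σx² = 0.63, Σy² = 169432.35, Σxy = 325.1
nΣxy − ΣxΣy = 1950.6 − 1898.67 = 51.93
nΣx² − (Σx)² = 3.78 − 3.61 = 0.17; nΣy² − (Σy)² = 1016594.1 − 998600.49 = 17993.61
r = 51.93 / √(0.17 × 17993.61) = 51.93 / 55.3074 ≈ 0.939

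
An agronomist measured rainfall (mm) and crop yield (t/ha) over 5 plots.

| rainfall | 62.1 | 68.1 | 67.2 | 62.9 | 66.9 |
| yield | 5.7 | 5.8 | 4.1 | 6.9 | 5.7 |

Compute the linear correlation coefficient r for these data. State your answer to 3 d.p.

-0.512

n = 5, Σx = 327.2, Σy = 28.2, Σx² = 21441.88, Σy² = 163.04, Σxy = 1839.81
nΣxy − ΣxΣy = 9199.05 − 9227.04 = -27.99
nΣx² − (Σx)² = 107209.4 − 107059.84 = 149.56; nΣy² − (Σy)² = 815.2 − 795.24 = 19.96
r = -27.99 / √(149.56 × 19.96) = -27.99 / 54.6371 ≈ -0.512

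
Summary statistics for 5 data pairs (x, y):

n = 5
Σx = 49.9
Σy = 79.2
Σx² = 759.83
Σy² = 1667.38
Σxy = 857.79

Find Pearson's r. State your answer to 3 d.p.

0.205

r = (nΣxy − ΣxΣy) / √[(nΣx² − (Σx)²)(nΣy² − (Σy)²)]
Numerator: 5×857.79 − 49.9×79.2 = 336.87
Denominator: √[(3799.15 − 2490.01)(8336.9 − 6272.64)] = √[1309.14 × 2064.26] = 1643.8994
r = 336.87 / 1643.8994 ≈ 0.205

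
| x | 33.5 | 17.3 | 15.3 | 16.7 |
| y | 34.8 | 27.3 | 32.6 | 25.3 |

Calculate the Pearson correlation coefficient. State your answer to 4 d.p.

0.6598

n = 4, Σx = 82.8, Σy = 120, Σx² = 1934.52, Σy² = 3659.18, Σxy = 2559.38
nΣxy − ΣxΣy = 10237.52 − 9936 = 301.52
nΣx² − (Σx)² = 7738.08 − 6855.84 = 882.24; nΣy² − (Σy)² = 14636.72 − 14400 = 236.72
r = 301.52 / √(882.24 × 236.72) = 301.52 / 456.9944 ≈ 0.6598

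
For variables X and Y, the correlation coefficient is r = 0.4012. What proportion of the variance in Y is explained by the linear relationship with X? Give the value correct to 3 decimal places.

r² = (0.4012)² = 0.161

0.161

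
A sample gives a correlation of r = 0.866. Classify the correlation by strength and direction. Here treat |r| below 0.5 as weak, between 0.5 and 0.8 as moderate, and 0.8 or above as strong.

r = 0.866 > 0 so the relationship is positive.
|r| = 0.866, which falls in the strong range.

strong positive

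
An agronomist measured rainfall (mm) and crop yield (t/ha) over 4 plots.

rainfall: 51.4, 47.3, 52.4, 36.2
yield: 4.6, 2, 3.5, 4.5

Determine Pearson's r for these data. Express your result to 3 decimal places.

n = 4, Σx = 187.3, Σy = 14.6, Σx² = 8935.45, Σy² = 57.66, Σxy = 677.34
nΣxy − ΣxΣy = 2709.36 − 2734.58 = -25.22
nΣx² − (Σx)² = 35741.8 − 35081.29 = 660.51; nΣy² − (Σy)² = 230.64 − 213.16 = 17.48
r = -25.22 / √(660.51 × 17.48) = -25.22 / 107.4510 ≈ -0.235

-0.235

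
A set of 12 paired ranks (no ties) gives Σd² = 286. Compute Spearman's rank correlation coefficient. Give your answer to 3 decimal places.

ρ = 1 − 6Σd² / [n(n²−1)] = 1 − 6×286 / (12×143)
  = 1 − 1716/1716 = 1 − 1.0000 ≈ 0.000

0.000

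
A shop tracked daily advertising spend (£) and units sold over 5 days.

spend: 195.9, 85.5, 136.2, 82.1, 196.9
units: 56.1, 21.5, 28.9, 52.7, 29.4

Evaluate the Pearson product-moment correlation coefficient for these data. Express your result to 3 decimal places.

0.172

n = 5, Σx = 696.6, Σy = 188.6, Σx² = 109747.52, Σy² = 8086.32, Σxy = 26879.95
nΣxy − ΣxΣy = 134399.75 − 131378.76 = 3020.99
nΣx² − (Σx)² = 548737.6 − 485251.56 = 63486.04; nΣy² − (Σy)² = 40431.6 − 35569.96 = 4861.64
r = 3020.99 / √(63486.04 × 4861.64) = 3020.99 / 17568.3315 ≈ 0.172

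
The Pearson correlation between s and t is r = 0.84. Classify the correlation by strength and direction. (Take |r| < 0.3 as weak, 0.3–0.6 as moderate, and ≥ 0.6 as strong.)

r = 0.84 > 0 so the relationship is positive.
|r| = 0.84, which falls in the strong range.

strong positive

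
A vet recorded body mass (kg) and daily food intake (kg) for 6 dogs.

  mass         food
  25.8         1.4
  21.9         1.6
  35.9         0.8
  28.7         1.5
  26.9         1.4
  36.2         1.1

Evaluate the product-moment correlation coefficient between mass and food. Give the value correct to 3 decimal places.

-0.895

n = 6, Σx = 175.4, Σy = 7.8, Σx² = 5291.8, Σy² = 10.58, Σxy = 220.41
nΣxy − ΣxΣy = 1322.46 − 1368.12 = -45.66
nΣx² − (Σx)² = 31750.8 − 30765.16 = 985.64; nΣy² − (Σy)² = 63.48 − 60.84 = 2.64
r = -45.66 / √(985.64 × 2.64) = -45.66 / 51.0107 ≈ -0.895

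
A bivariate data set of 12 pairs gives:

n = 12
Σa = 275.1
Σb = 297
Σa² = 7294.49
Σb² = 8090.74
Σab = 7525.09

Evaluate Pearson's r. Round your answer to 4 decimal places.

0.8379

r = (nΣab − ΣaΣb) / √[(nΣa² − (Σa)²)(nΣb² − (Σb)²)]
Numerator: 12×7525.09 − 275.1×297 = 8596.38
Denominator: √[(87533.88 − 75680.01)(97088.88 − 88209)] = √[11853.87 × 8879.88] = 10259.6756
r = 8596.38 / 10259.6756 ≈ 0.8379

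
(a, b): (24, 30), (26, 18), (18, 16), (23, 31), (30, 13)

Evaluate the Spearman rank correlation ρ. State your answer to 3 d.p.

Rank a: 3, 4, 1, 2, 5
Rank b: 4, 3, 2, 5, 1
d = rank(a) − rank(b): -1, 1, -1, -3, 4; Σd² = 28
ρ = 1 − 6Σd² / [n(n²−1)] = 1 − 6×28 / (5×24) = 1 − 168/120 ≈ -0.400

-0.400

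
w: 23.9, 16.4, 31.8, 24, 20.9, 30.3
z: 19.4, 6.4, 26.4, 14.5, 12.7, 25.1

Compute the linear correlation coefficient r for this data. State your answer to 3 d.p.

n = 6, Σw = 147.3, Σz = 104.5, Σw² = 3782.31, Σz² = 2115.83, Σwz = 2782.1
nΣwz − ΣwΣz = 16692.6 − 15392.85 = 1299.75
nΣw² − (Σw)² = 22693.86 − 21697.29 = 996.57; nΣz² − (Σz)² = 12694.98 − 10920.25 = 1774.73
r = 1299.75 / √(996.57 × 1774.73) = 1299.75 / 1329.9033 ≈ 0.977

0.977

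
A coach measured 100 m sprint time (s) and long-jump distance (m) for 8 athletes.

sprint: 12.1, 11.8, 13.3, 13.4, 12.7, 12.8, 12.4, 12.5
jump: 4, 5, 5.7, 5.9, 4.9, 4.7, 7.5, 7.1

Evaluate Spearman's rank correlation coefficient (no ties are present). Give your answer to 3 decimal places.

0.143

Rank sprint: 2, 1, 7, 8, 5, 6, 3, 4
Rank jump: 1, 4, 5, 6, 3, 2, 8, 7
d = rank(sprint) − rank(jump): 1, -3, 2, 2, 2, 4, -5, -3; Σd² = 72
ρ = 1 − 6Σd² / [n(n²−1)] = 1 − 6×72 / (8×63) = 1 − 432/504 ≈ 0.143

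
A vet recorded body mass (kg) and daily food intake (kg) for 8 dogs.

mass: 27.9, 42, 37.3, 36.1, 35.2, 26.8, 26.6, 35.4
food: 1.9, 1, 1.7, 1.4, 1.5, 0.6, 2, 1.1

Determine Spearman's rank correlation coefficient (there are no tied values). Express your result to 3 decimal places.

-0.333

Rank mass: 3, 8, 7, 6, 4, 2, 1, 5
Rank food: 7, 2, 6, 4, 5, 1, 8, 3
d = rank(mass) − rank(food): -4, 6, 1, 2, -1, 1, -7, 2; Σd² = 112
ρ = 1 − 6Σd² / [n(n²−1)] = 1 − 6×112 / (8×63) = 1 − 672/504 ≈ -0.333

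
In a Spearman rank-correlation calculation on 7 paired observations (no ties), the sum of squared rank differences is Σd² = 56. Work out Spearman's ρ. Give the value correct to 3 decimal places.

ρ = 1 − 6Σd² / [n(n²−1)] = 1 − 6×56 / (7×48)
  = 1 − 336/336 = 1 − 1.0000 ≈ 0.000

0.000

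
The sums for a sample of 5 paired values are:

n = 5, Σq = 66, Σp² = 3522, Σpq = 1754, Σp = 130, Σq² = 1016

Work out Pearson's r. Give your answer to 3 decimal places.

r = (nΣpq − ΣpΣq) / √[(nΣp² − (Σp)²)(nΣq² − (Σq)²)]
Numerator: 5×1754 − 130×66 = 190
Denominator: √[(17610 − 16900)(5080 − 4356)] = √[710 × 724] = 716.9658
r = 190 / 716.9658 ≈ 0.265

0.265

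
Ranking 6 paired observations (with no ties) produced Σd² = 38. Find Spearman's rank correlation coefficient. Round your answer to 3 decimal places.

-0.086

ρ = 1 − 6Σd² / [n(n²−1)] = 1 − 6×38 / (6×35)
  = 1 − 228/210 = 1 − 1.0857 ≈ -0.086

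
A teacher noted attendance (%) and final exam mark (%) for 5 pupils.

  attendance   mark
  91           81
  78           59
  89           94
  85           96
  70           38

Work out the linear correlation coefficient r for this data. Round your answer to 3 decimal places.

n = 5, Σx = 413, Σy = 368, Σx² = 34411, Σy² = 29538, Σxy = 31159
nΣxy − ΣxΣy = 155795 − 151984 = 3811
nΣx² − (Σx)² = 172055 − 170569 = 1486; nΣy² − (Σy)² = 147690 − 135424 = 12266
r = 3811 / √(1486 × 12266) = 3811 / 4269.3414 ≈ 0.893

0.893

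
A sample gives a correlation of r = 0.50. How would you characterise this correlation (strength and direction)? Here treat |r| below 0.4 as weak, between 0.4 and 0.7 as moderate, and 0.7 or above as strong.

r = 0.50 > 0 so the relationship is positive.
|r| = 0.50, which falls in the moderate range.

moderate positive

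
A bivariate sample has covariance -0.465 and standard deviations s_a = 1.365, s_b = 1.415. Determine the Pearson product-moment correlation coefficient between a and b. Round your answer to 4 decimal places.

r = Cov(a,b) / (s_a · s_b) = -0.465 / (1.365 × 1.415)
  = -0.465 / 1.9315 ≈ -0.2407

-0.2407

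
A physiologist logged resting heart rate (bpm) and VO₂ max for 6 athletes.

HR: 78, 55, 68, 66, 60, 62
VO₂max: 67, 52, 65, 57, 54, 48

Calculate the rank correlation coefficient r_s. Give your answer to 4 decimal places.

Rank HR: 6, 1, 5, 4, 2, 3
Rank VO₂max: 6, 2, 5, 4, 3, 1
d = rank(HR) − rank(VO₂max): 0, -1, 0, 0, -1, 2; Σd² = 6
ρ = 1 − 6Σd² / [n(n²−1)] = 1 − 6×6 / (6×35) = 1 − 36/210 ≈ 0.8286

0.8286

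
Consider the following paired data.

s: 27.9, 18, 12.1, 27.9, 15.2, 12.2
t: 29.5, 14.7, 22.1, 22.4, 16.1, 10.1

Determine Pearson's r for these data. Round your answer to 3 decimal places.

n = 6, Σs = 113.3, Σt = 114.9, Σs² = 2407.11, Σt² = 2437.73, Σst = 2347.96
nΣst − ΣsΣt = 14087.76 − 13018.17 = 1069.59
nΣs² − (Σs)² = 14442.66 − 12836.89 = 1605.77; nΣt² − (Σt)² = 14626.38 − 13202.01 = 1424.37
r = 1069.59 / √(1605.77 × 1424.37) = 1069.59 / 1512.3527 ≈ 0.707

0.707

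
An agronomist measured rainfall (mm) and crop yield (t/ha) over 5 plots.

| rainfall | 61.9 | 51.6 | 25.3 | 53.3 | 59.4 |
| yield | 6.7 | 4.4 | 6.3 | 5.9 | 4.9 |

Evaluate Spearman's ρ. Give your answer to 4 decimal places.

Rank rainfall: 5, 2, 1, 3, 4
Rank yield: 5, 1, 4, 3, 2
d = rank(rainfall) − rank(yield): 0, 1, -3, 0, 2; Σd² = 14
ρ = 1 − 6Σd² / [n(n²−1)] = 1 − 6×14 / (5×24) = 1 − 84/120 ≈ 0.3000

0.3000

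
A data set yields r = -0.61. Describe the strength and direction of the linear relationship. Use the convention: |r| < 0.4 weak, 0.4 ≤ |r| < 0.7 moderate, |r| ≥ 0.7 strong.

r = -0.61 < 0 so the relationship is negative.
|r| = 0.61, which falls in the moderate range.

moderate negative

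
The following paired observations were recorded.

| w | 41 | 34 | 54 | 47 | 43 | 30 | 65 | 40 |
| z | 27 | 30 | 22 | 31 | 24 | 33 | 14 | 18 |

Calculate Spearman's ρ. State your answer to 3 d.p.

Rank w: 4, 2, 7, 6, 5, 1, 8, 3
Rank z: 5, 6, 3, 7, 4, 8, 1, 2
d = rank(w) − rank(z): -1, -4, 4, -1, 1, -7, 7, 1; Σd² = 134
ρ = 1 − 6Σd² / [n(n²−1)] = 1 − 6×134 / (8×63) = 1 − 804/504 ≈ -0.595

-0.595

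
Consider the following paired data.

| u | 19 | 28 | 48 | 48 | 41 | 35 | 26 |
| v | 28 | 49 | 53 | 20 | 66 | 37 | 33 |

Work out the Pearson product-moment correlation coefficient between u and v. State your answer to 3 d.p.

n = 7, Σu = 245, Σv = 286, Σu² = 9335, Σv² = 13208, Σuv = 10267
nΣuv − ΣuΣv = 71869 − 70070 = 1799
nΣu² − (Σu)² = 65345 − 60025 = 5320; nΣv² − (Σv)² = 92456 − 81796 = 10660
r = 1799 / √(5320 × 10660) = 1799 / 7530.6839 ≈ 0.239

0.239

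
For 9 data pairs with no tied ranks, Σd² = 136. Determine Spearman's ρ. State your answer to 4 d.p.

ρ = 1 − 6Σd² / [n(n²−1)] = 1 − 6×136 / (9×80)
  = 1 − 816/720 = 1 − 1.13333 ≈ -0.1333

-0.1333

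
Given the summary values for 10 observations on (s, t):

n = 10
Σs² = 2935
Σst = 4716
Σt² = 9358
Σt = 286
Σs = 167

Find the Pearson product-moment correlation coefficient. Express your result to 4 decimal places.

-0.1451

r = (nΣst − ΣsΣt) / √[(nΣs² − (Σs)²)(nΣt² − (Σt)²)]
Numerator: 10×4716 − 167×286 = -602
Denominator: √[(29350 − 27889)(93580 − 81796)] = √[1461 × 11784] = 4149.2679
r = -602 / 4149.2679 ≈ -0.1451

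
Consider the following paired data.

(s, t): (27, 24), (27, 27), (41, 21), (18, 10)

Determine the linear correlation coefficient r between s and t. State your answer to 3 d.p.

0.480

n = 4, Σs = 113, Σt = 82, Σs² = 3463, Σt² = 1846, Σst = 2418
nΣst − ΣsΣt = 9672 − 9266 = 406
nΣs² − (Σs)² = 13852 − 12769 = 1083; nΣt² − (Σt)² = 7384 − 6724 = 660
r = 406 / √(1083 × 660) = 406 / 845.4466 ≈ 0.480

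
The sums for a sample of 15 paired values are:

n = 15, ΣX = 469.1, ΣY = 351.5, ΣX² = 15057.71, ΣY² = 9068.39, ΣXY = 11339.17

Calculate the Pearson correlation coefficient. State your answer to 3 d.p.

0.611

r = (nΣXY − ΣXΣY) / √[(nΣX² − (ΣX)²)(nΣY² − (ΣY)²)]
Numerator: 15×11339.17 − 469.1×351.5 = 5198.9
Denominator: √[(225865.65 − 220054.81)(136025.85 − 123552.25)] = √[5810.84 × 12473.6] = 8513.6416
r = 5198.9 / 8513.6416 ≈ 0.611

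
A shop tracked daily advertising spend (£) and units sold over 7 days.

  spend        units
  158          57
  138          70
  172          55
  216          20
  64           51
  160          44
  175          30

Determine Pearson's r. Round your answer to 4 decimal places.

n = 7, Σx = 1083, Σy = 327, Σx² = 180569, Σy² = 17011, Σxy = 48000
nΣxy − ΣxΣy = 336000 − 354141 = -18141
nΣx² − (Σx)² = 1263983 − 1172889 = 91094; nΣy² − (Σy)² = 119077 − 106929 = 12148
r = -18141 / √(91094 × 12148) = -18141 / 33265.7468 ≈ -0.5453

-0.5453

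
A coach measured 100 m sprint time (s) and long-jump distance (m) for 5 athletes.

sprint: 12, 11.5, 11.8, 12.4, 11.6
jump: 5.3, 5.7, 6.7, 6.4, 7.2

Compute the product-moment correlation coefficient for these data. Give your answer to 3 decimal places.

-0.117

n = 5, Σx = 59.3, Σy = 31.3, Σx² = 703.81, Σy² = 198.27, Σxy = 371.09
nΣxy − ΣxΣy = 1855.45 − 1856.09 = -0.64
nΣx² − (Σx)² = 3519.05 − 3516.49 = 2.56; nΣy² − (Σy)² = 991.35 − 979.69 = 11.66
r = -0.64 / √(2.56 × 11.66) = -0.64 / 5.4635 ≈ -0.117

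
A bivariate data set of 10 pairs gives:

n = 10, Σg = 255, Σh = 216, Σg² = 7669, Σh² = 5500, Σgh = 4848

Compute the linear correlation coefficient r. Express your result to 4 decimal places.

-0.6690

r = (nΣgh − ΣgΣh) / √[(nΣg² − (Σg)²)(nΣh² − (Σh)²)]
Numerator: 10×4848 − 255×216 = -6600
Denominator: √[(76690 − 65025)(55000 − 46656)] = √[11665 × 8344] = 9865.7367
r = -6600 / 9865.7367 ≈ -0.6690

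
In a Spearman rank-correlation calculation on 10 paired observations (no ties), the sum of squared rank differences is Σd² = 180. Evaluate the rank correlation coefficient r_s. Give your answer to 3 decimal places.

ρ = 1 − 6Σd² / [n(n²−1)] = 1 − 6×180 / (10×99)
  = 1 − 1080/990 = 1 − 1.0909 ≈ -0.091

-0.091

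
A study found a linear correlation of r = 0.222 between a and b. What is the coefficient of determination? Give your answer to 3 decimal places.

r² = (0.222)² = 0.049

0.049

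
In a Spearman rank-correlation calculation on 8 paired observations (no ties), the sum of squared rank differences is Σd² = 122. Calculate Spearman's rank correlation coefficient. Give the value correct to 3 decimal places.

-0.452

ρ = 1 − 6Σd² / [n(n²−1)] = 1 − 6×122 / (8×63)
  = 1 − 732/504 = 1 − 1.4524 ≈ -0.452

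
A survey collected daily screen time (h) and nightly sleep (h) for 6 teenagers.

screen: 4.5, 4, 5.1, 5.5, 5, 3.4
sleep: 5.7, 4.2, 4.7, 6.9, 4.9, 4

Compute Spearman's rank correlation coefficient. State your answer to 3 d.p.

Rank screen: 3, 2, 5, 6, 4, 1
Rank sleep: 5, 2, 3, 6, 4, 1
d = rank(screen) − rank(sleep): -2, 0, 2, 0, 0, 0; Σd² = 8
ρ = 1 − 6Σd² / [n(n²−1)] = 1 − 6×8 / (6×35) = 1 − 48/210 ≈ 0.771

0.771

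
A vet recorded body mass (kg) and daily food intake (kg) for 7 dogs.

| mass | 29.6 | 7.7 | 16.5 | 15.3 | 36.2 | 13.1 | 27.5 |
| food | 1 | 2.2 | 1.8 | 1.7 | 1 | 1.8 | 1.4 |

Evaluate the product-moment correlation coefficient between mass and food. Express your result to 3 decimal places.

n = 7, Σx = 145.9, Σy = 10.9, Σx² = 3680.09, Σy² = 18.17, Σxy = 200.53
nΣxy − ΣxΣy = 1403.71 − 1590.31 = -186.6
nΣx² − (Σx)² = 25760.63 − 21286.81 = 4473.82; nΣy² − (Σy)² = 127.19 − 118.81 = 8.38
r = -186.6 / √(4473.82 × 8.38) = -186.6 / 193.6249 ≈ -0.964

-0.964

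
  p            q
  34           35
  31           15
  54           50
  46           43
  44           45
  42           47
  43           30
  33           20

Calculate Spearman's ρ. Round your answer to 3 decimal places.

Rank p: 3, 1, 8, 7, 6, 4, 5, 2
Rank q: 4, 1, 8, 5, 6, 7, 3, 2
d = rank(p) − rank(q): -1, 0, 0, 2, 0, -3, 2, 0; Σd² = 18
ρ = 1 − 6Σd² / [n(n²−1)] = 1 − 6×18 / (8×63) = 1 − 108/504 ≈ 0.786

0.786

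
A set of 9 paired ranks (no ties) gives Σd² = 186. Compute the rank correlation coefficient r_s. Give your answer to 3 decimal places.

-0.550

ρ = 1 − 6Σd² / [n(n²−1)] = 1 − 6×186 / (9×80)
  = 1 − 1116/720 = 1 − 1.5500 ≈ -0.550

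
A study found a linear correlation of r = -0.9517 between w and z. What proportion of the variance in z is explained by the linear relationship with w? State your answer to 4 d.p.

r² = (-0.9517)² = 0.9057

0.9057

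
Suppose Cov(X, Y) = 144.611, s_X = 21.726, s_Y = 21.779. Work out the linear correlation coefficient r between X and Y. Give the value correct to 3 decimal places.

0.306

r = Cov(X,Y) / (s_X · s_Y) = 144.611 / (21.726 × 21.779)
  = 144.611 / 473.1706 ≈ 0.306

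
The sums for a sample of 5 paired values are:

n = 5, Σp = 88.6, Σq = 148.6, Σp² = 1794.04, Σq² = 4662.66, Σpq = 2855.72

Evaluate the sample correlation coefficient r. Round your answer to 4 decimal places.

r = (nΣpq − ΣpΣq) / √[(nΣp² − (Σp)²)(nΣq² − (Σq)²)]
Numerator: 5×2855.72 − 88.6×148.6 = 1112.64
Denominator: √[(8970.2 − 7849.96)(23313.3 − 22081.96)] = √[1120.24 × 1231.34] = 1174.4770
r = 1112.64 / 1174.4770 ≈ 0.9473

0.9473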